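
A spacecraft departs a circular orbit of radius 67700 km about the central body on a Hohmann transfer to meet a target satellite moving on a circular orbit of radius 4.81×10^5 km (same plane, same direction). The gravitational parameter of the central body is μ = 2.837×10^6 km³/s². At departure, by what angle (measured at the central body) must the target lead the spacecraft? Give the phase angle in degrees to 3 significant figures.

The Hohmann ellipse has a_t = (r₁ + r₂)/2 = 2.7435×10^5 km.
Transfer time t = π√(a_t³/μ) = 2.6803×10^5 s.
Target angular speed ω₂ = √(μ/r₂³) = 5.0491×10^-6 rad/s.
Angle swept by the target during transfer: ω₂·t = 1.3533 rad = 77.54°.
Arrival is 180° from departure on the ellipse, so φ = 180° − 77.54° = 102°.

φ = 102°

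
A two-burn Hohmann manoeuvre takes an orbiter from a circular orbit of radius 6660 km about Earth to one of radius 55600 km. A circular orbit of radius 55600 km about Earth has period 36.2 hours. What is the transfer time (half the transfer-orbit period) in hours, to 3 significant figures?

From Kepler's third law T² = 4π²r³/μ at r = 55600 km, T = 36.2 hours = 36.2 × 3600 s = 1.3032×10^5 s: μ = 4π²r³/T² = 3.99542×10^5 km³/s².
The Hohmann ellipse has a_t = (r₁ + r₂)/2 = 31130 km.
Half the transfer-orbit period gives t = π√(a_t³/μ) = 27300 s.
Converting: 27300 s ÷ 3600 s/hour = 7.58 hours.

t = 7.58 hours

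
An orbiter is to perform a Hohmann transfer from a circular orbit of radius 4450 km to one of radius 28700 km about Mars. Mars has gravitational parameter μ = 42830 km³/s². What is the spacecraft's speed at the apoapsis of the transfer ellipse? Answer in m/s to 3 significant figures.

v = 633 m/s

Semi-major axis of the transfer orbit: a_t = (4450 + 28700)/2 = 16575 km.
The apoapsis of the transfer ellipse is at r = 28700 km.
Applying v² = μ(2/r − 1/a_t): v = 0.6330 km/s.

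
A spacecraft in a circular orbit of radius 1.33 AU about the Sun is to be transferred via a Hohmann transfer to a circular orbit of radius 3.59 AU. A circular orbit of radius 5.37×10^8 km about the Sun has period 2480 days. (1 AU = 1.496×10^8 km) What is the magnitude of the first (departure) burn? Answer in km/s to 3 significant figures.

Δv₁ = 5.38 km/s

From Kepler's third law T² = 4π²r³/μ at r = 5.37×10^8 km, T = 2480 days = 2480 × 86400 s = 2.14272×10^8 s: μ = 4π²r³/T² = 1.33153×10^11 km³/s².
In km: r₁ = 1.33 × 1.496×10^8 = 1.98968×10^8 km; r₂ = 3.59 × 1.496×10^8 = 5.37064×10^8 km.
Semi-major axis of the transfer orbit: a_t = (1.98968×10^8 + 5.37064×10^8)/2 = 3.68016×10^8 km.
Circular speed at r = 1.98968×10^8 km: v_c = √(μ/r) = 25.869 km/s.
Transfer-orbit speed at the same r (vis-viva, a = a_t): v_t = √[μ(2/r − 1/a_t)] = 31.251 km/s.
Δv₁ = |v_t − v_c| = |31.251 − 25.869| = 5.382 km/s.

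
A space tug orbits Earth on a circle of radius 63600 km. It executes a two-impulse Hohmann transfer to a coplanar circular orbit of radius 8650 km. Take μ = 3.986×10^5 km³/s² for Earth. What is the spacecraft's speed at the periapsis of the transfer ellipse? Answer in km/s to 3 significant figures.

v = 9.01 km/s

The Hohmann ellipse has a_t = (r₁ + r₂)/2 = 36125 km.
The periapsis of the transfer ellipse is at r = 8650 km.
From the vis-viva equation, v = √[μ(2/r − 1/a_t)] = 9.007 km/s.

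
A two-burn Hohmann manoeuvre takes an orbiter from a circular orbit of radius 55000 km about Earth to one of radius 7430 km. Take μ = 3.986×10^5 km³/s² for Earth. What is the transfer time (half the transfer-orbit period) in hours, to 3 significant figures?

The Hohmann ellipse has a_t = (r₁ + r₂)/2 = 31215 km.
Transfer time t = π√(a_t³/μ) = π√((31215)³ / 3.986×10^5) = 27440 s.
Converting: 27440 s ÷ 3600 s/hour = 7.62 hours.

t = 7.62 hours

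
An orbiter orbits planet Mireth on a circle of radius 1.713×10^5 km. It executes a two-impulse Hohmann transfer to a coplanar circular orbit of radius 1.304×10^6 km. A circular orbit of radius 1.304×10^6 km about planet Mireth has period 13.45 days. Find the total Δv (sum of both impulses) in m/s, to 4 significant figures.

From Kepler's third law T² = 4π²r³/μ at r = 1.304×10^6 km, T = 13.45 days = 13.45 × 86400 s = 1.16208×10^6 s: μ = 4π²r³/T² = 6.48217×10^7 km³/s².
Transfer-ellipse semi-major axis a_t = (r₁ + r₂)/2 = (1.713×10^5 + 1.304×10^6)/2 = 7.3765×10^5 km.
Circular speed at r₁: v₁ = √(μ/r₁) = √(6.48217×10^7/1.713×10^5) = 19.453 km/s.
On the transfer ellipse at r₁, vis-viva gives v_p = √[μ(2/r₁ − 1/a_t)] = 25.864 km/s.
First burn Δv₁ = |v_p − v₁| = 6.411 km/s.
Circular speed at r₂: v₂ = √(μ/r₂) = 7.051 km/s.
Transfer-orbit speed at r₂: v_a = √[μ(2/r₂ − 1/a_t)] = 3.398 km/s.
Second burn Δv₂ = |v₂ − v_a| = 3.653 km/s.
Total Δv = Δv₁ + Δv₂ = 10.06 km/s.

Δv = 10060 m/s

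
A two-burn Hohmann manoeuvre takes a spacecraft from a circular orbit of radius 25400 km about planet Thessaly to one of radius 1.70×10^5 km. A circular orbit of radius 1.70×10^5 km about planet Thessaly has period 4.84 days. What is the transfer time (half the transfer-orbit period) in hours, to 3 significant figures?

t = 25.3 hours

From Kepler's third law T² = 4π²r³/μ at r = 1.70×10^5 km, T = 4.84 days = 4.84 × 86400 s = 4.18176×10^5 s: μ = 4π²r³/T² = 1.10914×10^6 km³/s².
The Hohmann ellipse has a_t = (r₁ + r₂)/2 = 97700 km.
Transfer time t = π√(a_t³/μ) = π√((97700)³ / 1.10914×10^6) = 91100 s.
Converting: 91100 s ÷ 3600 s/hour = 25.3 hours.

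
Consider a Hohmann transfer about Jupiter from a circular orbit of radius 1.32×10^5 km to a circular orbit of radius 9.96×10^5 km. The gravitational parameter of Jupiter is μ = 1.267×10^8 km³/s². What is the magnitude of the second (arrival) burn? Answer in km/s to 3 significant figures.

Transfer-ellipse semi-major axis a_t = (r₁ + r₂)/2 = (1.320×10^5 + 9.960×10^5)/2 = 5.640×10^5 km.
On the circular orbit at r = 9.960×10^5 km, v_c = √(μ/r) = 11.2787 km/s.
Vis-viva on the transfer ellipse at r = 9.960×10^5 km gives v_t = √[μ(2/r − 1/a_t)] = 5.45640 km/s.
Δv₂ = |v_t − v_c| = |5.45640 − 11.2787| = 5.822 km/s.

Δv₂ = 5.82 km/s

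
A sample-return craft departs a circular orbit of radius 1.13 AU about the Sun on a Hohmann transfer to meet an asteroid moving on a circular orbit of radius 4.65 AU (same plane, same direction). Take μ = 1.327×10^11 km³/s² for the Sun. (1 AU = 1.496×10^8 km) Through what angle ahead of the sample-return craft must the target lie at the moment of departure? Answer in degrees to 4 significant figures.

In km: r₁ = 1.13 × 1.496×10^8 = 1.69048×10^8 km; r₂ = 4.65 × 1.496×10^8 = 6.9564×10^8 km.
The Hohmann ellipse has a_t = (r₁ + r₂)/2 = 4.32344×10^8 km.
Transfer time t = π√(a_t³/μ) = 7.75280×10^7 s.
The target's mean motion on its circular orbit is ω₂ = √(μ/r₂³) = 1.98545×10^-8 rad/s.
Angle swept by the target during transfer: ω₂·t = 1.53928 rad = 88.19°.
Arrival is 180° from departure on the ellipse, so φ = 180° − 88.19° = 91.81°.

φ = 91.81°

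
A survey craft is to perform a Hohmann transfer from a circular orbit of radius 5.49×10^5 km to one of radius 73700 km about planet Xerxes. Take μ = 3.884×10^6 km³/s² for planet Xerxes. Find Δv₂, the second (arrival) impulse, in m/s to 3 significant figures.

The Hohmann ellipse has a_t = (r₁ + r₂)/2 = 3.1135×10^5 km.
On the circular orbit at r = 73700 km, v_c = √(μ/r) = 7.2595 km/s.
Transfer-orbit speed at the same r (vis-viva, a = a_t): v_t = √[μ(2/r − 1/a_t)] = 9.6398 km/s.
Δv₂ = |v_t − v_c| = |9.6398 − 7.2595| = 2.380 km/s.

Δv₂ = 2380 m/s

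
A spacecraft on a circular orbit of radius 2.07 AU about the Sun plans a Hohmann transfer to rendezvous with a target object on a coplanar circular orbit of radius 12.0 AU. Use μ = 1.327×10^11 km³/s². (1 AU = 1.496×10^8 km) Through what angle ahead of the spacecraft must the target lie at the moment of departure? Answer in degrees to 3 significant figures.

In km: r₁ = 2.07 × 1.496×10^8 = 3.09672×10^8 km; r₂ = 12.0 × 1.496×10^8 = 1.7952×10^9 km.
Semi-major axis of the transfer orbit: a_t = (3.09672×10^8 + 1.7952×10^9)/2 = 1.052436×10^9 km.
The half-period of the transfer ellipse is t = π√(a_t³/μ) = 2.9445×10^8 s.
The target's mean motion on its circular orbit is ω₂ = √(μ/r₂³) = 4.7892×10^-9 rad/s.
Angle swept by the target during transfer: ω₂·t = 1.4102 rad = 80.80°.
The spacecraft traverses 180° on the transfer ellipse, so the target must lead by 180° − 80.80° = 99.2°.

φ = 99.2°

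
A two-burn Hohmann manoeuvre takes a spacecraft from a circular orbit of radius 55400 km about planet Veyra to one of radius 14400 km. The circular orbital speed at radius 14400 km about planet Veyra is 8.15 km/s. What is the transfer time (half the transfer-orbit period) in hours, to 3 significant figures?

t = 5.82 hours

From the circular-orbit relation v² = μ/r at r = 14400 km: μ = v²r = (8.15)² × 14400 = 9.56484×10^5 km³/s².
The Hohmann ellipse has a_t = (r₁ + r₂)/2 = 34900 km.
Half the transfer-orbit period gives t = π√(a_t³/μ) = 20940 s.
Converting: 20940 s ÷ 3600 s/hour = 5.82 hours.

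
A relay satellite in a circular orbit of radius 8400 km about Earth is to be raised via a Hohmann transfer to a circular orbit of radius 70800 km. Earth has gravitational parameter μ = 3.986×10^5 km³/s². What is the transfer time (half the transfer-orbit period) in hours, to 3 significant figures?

t = 10.9 hours

The Hohmann ellipse has a_t = (r₁ + r₂)/2 = 39600 km.
By Kepler's third law the transfer-orbit period is T = 2π√(a_t³/μ), so t = T/2 = 39210 s.
Converting: 39210 s ÷ 3600 s/hour = 10.9 hours.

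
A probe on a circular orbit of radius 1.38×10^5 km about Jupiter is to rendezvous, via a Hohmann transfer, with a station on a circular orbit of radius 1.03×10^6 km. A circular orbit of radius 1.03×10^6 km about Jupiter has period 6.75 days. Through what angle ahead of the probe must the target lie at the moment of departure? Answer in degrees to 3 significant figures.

From Kepler's third law T² = 4π²r³/μ at r = 1.03×10^6 km, T = 6.75 days = 6.75 × 86400 s = 5.832×10^5 s: μ = 4π²r³/T² = 1.26834×10^8 km³/s².
Transfer-ellipse semi-major axis a_t = (r₁ + r₂)/2 = (1.380×10^5 + 1.030×10^6)/2 = 5.840×10^5 km.
Transfer time t = π√(a_t³/μ) = 1.2449×10^5 s.
The target's mean motion on its circular orbit is ω₂ = √(μ/r₂³) = 1.0774×10^-5 rad/s.
Angle swept by the target during transfer: ω₂·t = 1.3413 rad = 76.85°.
Arrival is 180° from departure on the ellipse, so φ = 180° − 76.85° = 103°.

φ = 103°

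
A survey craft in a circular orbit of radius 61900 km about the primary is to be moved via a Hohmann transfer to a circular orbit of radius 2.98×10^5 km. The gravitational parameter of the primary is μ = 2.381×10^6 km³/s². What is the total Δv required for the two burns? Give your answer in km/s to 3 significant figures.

The Hohmann ellipse has a_t = (r₁ + r₂)/2 = 1.7995×10^5 km.
At r₁ the circular-orbit speed is v₁ = √(μ/r₁) = 6.202 km/s.
Transfer-orbit speed at r₁ (vis-viva equation): v_p = √[μ(2/r₁ − 1/a_t)] = 7.981 km/s.
First burn Δv₁ = |v_p − v₁| = 1.779 km/s.
At r₂, v₂ = √(μ/r₂) = 2.827 km/s.
Transfer-orbit speed at r₂: v_a = √[μ(2/r₂ − 1/a_t)] = 1.658 km/s.
Second burn Δv₂ = |v₂ − v_a| = 1.169 km/s.
Total Δv = Δv₁ + Δv₂ = 2.948 km/s.

Δv = 2.95 km/s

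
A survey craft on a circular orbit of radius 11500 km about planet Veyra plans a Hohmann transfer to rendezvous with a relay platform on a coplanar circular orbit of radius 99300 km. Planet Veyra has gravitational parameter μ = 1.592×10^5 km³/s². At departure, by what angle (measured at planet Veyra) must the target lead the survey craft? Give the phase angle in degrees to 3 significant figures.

Semi-major axis of the transfer orbit: a_t = (11500 + 99300)/2 = 55400 km.
The half-period of the transfer ellipse is t = π√(a_t³/μ) = 1.02670×10^5 s.
Target angular speed ω₂ = √(μ/r₂³) = 1.27511×10^-5 rad/s.
Angle swept by the target during transfer: ω₂·t = 1.3092 rad = 75.01°.
The survey craft traverses 180° on the transfer ellipse, so the target must lead by 180° − 75.01° = 105°.

φ = 105°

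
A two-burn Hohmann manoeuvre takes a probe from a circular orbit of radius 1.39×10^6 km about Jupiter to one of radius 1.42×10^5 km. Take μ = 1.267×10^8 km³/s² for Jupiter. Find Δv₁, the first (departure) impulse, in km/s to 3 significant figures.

Δv₁ = 5.44 km/s

Semi-major axis of the transfer orbit: a_t = (1.390×10^6 + 1.420×10^5)/2 = 7.660×10^5 km.
On the circular orbit at r = 1.390×10^6 km, v_c = √(μ/r) = 9.5473 km/s.
Transfer-orbit speed at the same r (vis-viva, a = a_t): v_t = √[μ(2/r − 1/a_t)] = 4.1107 km/s.
Δv₁ = |v_t − v_c| = |4.1107 − 9.5473| = 5.437 km/s.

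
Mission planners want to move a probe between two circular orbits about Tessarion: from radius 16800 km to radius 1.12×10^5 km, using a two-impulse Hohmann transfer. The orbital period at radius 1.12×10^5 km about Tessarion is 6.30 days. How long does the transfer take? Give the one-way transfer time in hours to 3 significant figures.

From Kepler's third law T² = 4π²r³/μ at r = 1.12×10^5 km, T = 6.30 days = 6.30 × 86400 s = 5.4432×10^5 s: μ = 4π²r³/T² = 1.87200×10^5 km³/s².
Transfer-ellipse semi-major axis a_t = (r₁ + r₂)/2 = (16800 + 1.120×10^5)/2 = 64400 km.
Transfer time t = π√(a_t³/μ) = π√((64400)³ / 1.87200×10^5) = 1.187×10^5 s.
Converting: 1.187×10^5 s ÷ 3600 s/hour = 33.0 hours.

t = 33.0 hours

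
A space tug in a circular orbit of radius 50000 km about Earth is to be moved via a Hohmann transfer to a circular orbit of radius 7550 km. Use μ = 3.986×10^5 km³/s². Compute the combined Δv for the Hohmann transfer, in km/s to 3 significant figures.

Transfer-ellipse semi-major axis a_t = (r₁ + r₂)/2 = (50000 + 7550)/2 = 28775 km.
Circular speed at r₁: v₁ = √(μ/r₁) = √(3.986×10^5/50000) = 2.823 km/s.
Transfer-orbit speed at r₁ (vis-viva equation): v_a = √[μ(2/r₁ − 1/a_t)] = 1.446 km/s.
First burn Δv₁ = |v_a − v₁| = 1.377 km/s.
At r₂, v₂ = √(μ/r₂) = 7.266 km/s.
Transfer-orbit speed at r₂: v_p = √[μ(2/r₂ − 1/a_t)] = 9.578 km/s.
Second burn Δv₂ = |v₂ − v_p| = 2.312 km/s.
Total Δv = Δv₁ + Δv₂ = 3.689 km/s.

Δv = 3.69 km/s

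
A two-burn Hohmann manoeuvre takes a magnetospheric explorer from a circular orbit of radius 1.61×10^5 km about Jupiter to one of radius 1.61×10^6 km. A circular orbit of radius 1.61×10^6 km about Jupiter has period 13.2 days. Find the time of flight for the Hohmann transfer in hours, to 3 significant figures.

t = 64.6 hours

From Kepler's third law T² = 4π²r³/μ at r = 1.61×10^6 km, T = 13.2 days = 13.2 × 86400 s = 1.14048×10^6 s: μ = 4π²r³/T² = 1.26667×10^8 km³/s².
The Hohmann ellipse has a_t = (r₁ + r₂)/2 = 8.855×10^5 km.
Transfer time t = π√(a_t³/μ) = π√((8.855×10^5)³ / 1.26667×10^8) = 2.326×10^5 s.
Converting: 2.326×10^5 s ÷ 3600 s/hour = 64.6 hours.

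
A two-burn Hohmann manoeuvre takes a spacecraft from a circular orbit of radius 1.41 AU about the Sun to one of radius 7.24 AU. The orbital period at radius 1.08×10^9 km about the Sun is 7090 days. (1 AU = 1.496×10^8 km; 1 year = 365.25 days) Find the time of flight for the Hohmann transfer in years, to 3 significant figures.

From Kepler's third law T² = 4π²r³/μ at r = 1.08×10^9 km, T = 7090 days = 7090 × 86400 s = 6.12576×10^8 s: μ = 4π²r³/T² = 1.32529×10^11 km³/s².
In km: r₁ = 1.41 × 1.496×10^8 = 2.10936×10^8 km; r₂ = 7.24 × 1.496×10^8 = 1.083104×10^9 km.
Transfer-ellipse semi-major axis a_t = (r₁ + r₂)/2 = (2.10936×10^8 + 1.083104×10^9)/2 = 6.4702×10^8 km.
By Kepler's third law the transfer-orbit period is T = 2π√(a_t³/μ), so t = T/2 = 1.420×10^8 s.
Converting: 1.420×10^8 s ÷ 3.15576×10^7 s/year (365.25 × 86400) = 4.50 years.

t = 4.50 years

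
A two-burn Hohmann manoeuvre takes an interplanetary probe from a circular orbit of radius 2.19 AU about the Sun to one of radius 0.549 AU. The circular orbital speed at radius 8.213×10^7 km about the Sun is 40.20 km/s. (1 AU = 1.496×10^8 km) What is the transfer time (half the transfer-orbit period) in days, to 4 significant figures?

t = 292.7 days

From the circular-orbit relation v² = μ/r at r = 8.213×10^7 km: μ = v²r = (40.20)² × 8.213×10^7 = 1.32725×10^11 km³/s².
In km: r₁ = 2.19 × 1.496×10^8 = 3.27624×10^8 km; r₂ = 0.549 × 1.496×10^8 = 8.21304×10^7 km.
The Hohmann ellipse has a_t = (r₁ + r₂)/2 = 2.048772×10^8 km.
Half the transfer-orbit period gives t = π√(a_t³/μ) = 2.529×10^7 s.
Converting: 2.529×10^7 s ÷ 86400 s/day = 292.7 days.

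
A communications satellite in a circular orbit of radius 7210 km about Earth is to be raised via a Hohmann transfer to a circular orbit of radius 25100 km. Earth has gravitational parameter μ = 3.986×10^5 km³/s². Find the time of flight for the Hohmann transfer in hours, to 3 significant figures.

The Hohmann ellipse has a_t = (r₁ + r₂)/2 = 16155 km.
Transfer time t = π√(a_t³/μ) = π√((16155)³ / 3.986×10^5) = 10220 s.
Converting: 10220 s ÷ 3600 s/hour = 2.84 hours.

t = 2.84 hours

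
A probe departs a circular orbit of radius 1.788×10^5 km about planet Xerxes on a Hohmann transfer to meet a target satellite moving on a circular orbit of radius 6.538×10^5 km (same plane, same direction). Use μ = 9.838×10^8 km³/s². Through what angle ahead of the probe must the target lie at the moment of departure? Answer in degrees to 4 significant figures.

φ = 88.54°

Semi-major axis of the transfer orbit: a_t = (1.788×10^5 + 6.538×10^5)/2 = 4.163×10^5 km.
Transfer time t = π√(a_t³/μ) = 26903 s.
The target's mean motion on its circular orbit is ω₂ = √(μ/r₂³) = 5.9332×10^-5 rad/s.
Angle swept by the target during transfer: ω₂·t = 1.5962 rad = 91.46°.
The probe traverses 180° on the transfer ellipse, so the target must lead by 180° − 91.46° = 88.54°.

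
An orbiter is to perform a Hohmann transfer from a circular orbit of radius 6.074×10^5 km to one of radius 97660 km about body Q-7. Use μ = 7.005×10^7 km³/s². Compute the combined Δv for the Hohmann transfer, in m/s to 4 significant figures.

Δv = 13460 m/s

Semi-major axis of the transfer orbit: a_t = (6.074×10^5 + 97660)/2 = 3.5253×10^5 km.
At r₁ the circular-orbit speed is v₁ = √(μ/r₁) = 10.739 km/s.
Transfer-orbit speed at r₁ (vis-viva equation): v_a = √[μ(2/r₁ − 1/a_t)] = 5.6523 km/s.
First burn Δv₁ = |v_a − v₁| = 5.087 km/s.
Circular speed at r₂: v₂ = √(μ/r₂) = 26.782 km/s.
Transfer-orbit speed at r₂: v_p = √[μ(2/r₂ − 1/a_t)] = 35.155 km/s.
Second burn Δv₂ = |v₂ − v_p| = 8.373 km/s.
Total Δv = Δv₁ + Δv₂ = 13.46 km/s.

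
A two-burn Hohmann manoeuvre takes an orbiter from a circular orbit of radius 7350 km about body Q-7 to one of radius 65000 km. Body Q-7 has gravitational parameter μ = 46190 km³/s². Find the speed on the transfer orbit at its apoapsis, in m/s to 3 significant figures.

v = 380 m/s

Transfer-ellipse semi-major axis a_t = (r₁ + r₂)/2 = (7350 + 65000)/2 = 36175 km.
At apoapsis, r = 65000 km.
Vis-viva: v = √[μ(2/r − 1/a_t)] = √[46190 × (2/65000 − 1/36175)] = 0.3800 km/s.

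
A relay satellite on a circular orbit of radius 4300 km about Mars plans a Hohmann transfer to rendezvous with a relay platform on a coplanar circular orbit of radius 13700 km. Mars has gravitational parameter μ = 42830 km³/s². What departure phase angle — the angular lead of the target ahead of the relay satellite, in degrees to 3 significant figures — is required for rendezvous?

Transfer-ellipse semi-major axis a_t = (r₁ + r₂)/2 = (4300 + 13700)/2 = 9000 km.
The half-period of the transfer ellipse is t = π√(a_t³/μ) = 12961.03 s.
Target angular speed ω₂ = √(μ/r₂³) = 1.290605×10^-4 rad/s.
Angle swept by the target during transfer: ω₂·t = 1.6728 rad = 95.84°.
Arrival is 180° from departure on the ellipse, so φ = 180° − 95.84° = 84.2°.

φ = 84.2°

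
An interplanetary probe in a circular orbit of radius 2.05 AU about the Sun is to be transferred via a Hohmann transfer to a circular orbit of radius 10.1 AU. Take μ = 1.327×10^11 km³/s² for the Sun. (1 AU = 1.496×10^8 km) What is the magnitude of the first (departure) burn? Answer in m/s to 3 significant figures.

In km: r₁ = 2.05 × 1.496×10^8 = 3.0668×10^8 km; r₂ = 10.1 × 1.496×10^8 = 1.51096×10^9 km.
The Hohmann ellipse has a_t = (r₁ + r₂)/2 = 9.0882×10^8 km.
On the circular orbit at r = 3.0668×10^8 km, v_c = √(μ/r) = 20.80 km/s.
Vis-viva on the transfer ellipse at r = 3.0668×10^8 km gives v_t = √[μ(2/r − 1/a_t)] = 26.82 km/s.
Δv₁ = |v_t − v_c| = |26.82 − 20.80| = 6.020 km/s.

Δv₁ = 6020 m/s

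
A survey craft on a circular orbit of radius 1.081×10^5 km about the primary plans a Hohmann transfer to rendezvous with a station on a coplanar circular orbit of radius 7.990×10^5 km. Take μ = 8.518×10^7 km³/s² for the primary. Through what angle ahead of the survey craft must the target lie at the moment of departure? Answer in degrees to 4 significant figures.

Semi-major axis of the transfer orbit: a_t = (1.081×10^5 + 7.990×10^5)/2 = 4.5355×10^5 km.
Transfer time t = π√(a_t³/μ) = 1.0397×10^5 s.
The target's mean motion on its circular orbit is ω₂ = √(μ/r₂³) = 1.2923×10^-5 rad/s.
Angle swept by the target during transfer: ω₂·t = 1.3436 rad = 76.98°.
The survey craft traverses 180° on the transfer ellipse, so the target must lead by 180° − 76.98° = 103.0°.

φ = 103.0°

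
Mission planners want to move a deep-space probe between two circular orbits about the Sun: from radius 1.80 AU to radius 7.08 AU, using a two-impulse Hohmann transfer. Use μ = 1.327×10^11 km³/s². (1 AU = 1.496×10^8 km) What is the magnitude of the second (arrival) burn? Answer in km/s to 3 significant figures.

In km: r₁ = 1.80 × 1.496×10^8 = 2.6928×10^8 km; r₂ = 7.08 × 1.496×10^8 = 1.059168×10^9 km.
Semi-major axis of the transfer orbit: a_t = (2.6928×10^8 + 1.059168×10^9)/2 = 6.64224×10^8 km.
Circular speed at r = 1.059168×10^9 km: v_c = √(μ/r) = 11.193 km/s.
Vis-viva on the transfer ellipse at r = 1.059168×10^9 km gives v_t = √[μ(2/r − 1/a_t)] = 7.1269 km/s.
Δv₂ = |v_t − v_c| = |7.1269 − 11.193| = 4.066 km/s.

Δv₂ = 4.07 km/s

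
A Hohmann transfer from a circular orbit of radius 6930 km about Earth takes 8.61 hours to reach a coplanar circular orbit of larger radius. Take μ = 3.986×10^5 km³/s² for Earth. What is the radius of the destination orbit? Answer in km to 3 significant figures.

Transfer time t = 8.61 hours = 30996 s, and t = π√(a_t³/μ).
So a_t = (μ t²/π²)^(1/3) = (3.986×10^5 × (30996)² / π²)^(1/3) = 33854 km.
Since a_t = (r₁ + r₂)/2, r₂ = 2a_t − r₁ = 2×33854 − 6930 = 60778 km.

r₂ = 60800 km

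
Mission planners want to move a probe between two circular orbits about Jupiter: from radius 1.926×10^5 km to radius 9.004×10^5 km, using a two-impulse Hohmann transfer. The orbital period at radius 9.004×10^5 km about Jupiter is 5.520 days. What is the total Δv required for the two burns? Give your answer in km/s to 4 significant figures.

From Kepler's third law T² = 4π²r³/μ at r = 9.004×10^5 km, T = 5.520 days = 5.520 × 86400 s = 4.76928×10^5 s: μ = 4π²r³/T² = 1.26695×10^8 km³/s².
Semi-major axis of the transfer orbit: a_t = (1.926×10^5 + 9.004×10^5)/2 = 5.465×10^5 km.
At r₁ the circular-orbit speed is v₁ = √(μ/r₁) = 25.648 km/s.
Transfer-orbit speed at r₁ (v² = μ(2/r − 1/a)): v_p = √[μ(2/r₁ − 1/a_t)] = 32.921 km/s.
First burn Δv₁ = |v_p − v₁| = 7.273 km/s.
Circular speed at r₂: v₂ = √(μ/r₂) = 11.862 km/s.
Transfer-orbit speed at r₂: v_a = √[μ(2/r₂ − 1/a_t)] = 7.0420 km/s.
Second burn Δv₂ = |v₂ − v_a| = 4.820 km/s.
Δv = Δv₁ + Δv₂ = 7.273 + 4.820 = 12.09 km/s.

Δv = 12.09 km/s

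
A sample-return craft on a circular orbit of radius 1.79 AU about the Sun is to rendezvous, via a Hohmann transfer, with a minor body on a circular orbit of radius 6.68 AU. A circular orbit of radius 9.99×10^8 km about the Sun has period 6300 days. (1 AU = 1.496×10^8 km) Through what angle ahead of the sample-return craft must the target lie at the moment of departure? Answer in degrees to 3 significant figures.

From Kepler's third law T² = 4π²r³/μ at r = 9.99×10^8 km, T = 6300 days = 6300 × 86400 s = 5.4432×10^8 s: μ = 4π²r³/T² = 1.32846×10^11 km³/s².
In km: r₁ = 1.79 × 1.496×10^8 = 2.67784×10^8 km; r₂ = 6.68 × 1.496×10^8 = 9.99328×10^8 km.
The Hohmann ellipse has a_t = (r₁ + r₂)/2 = 6.33556×10^8 km.
Transfer time t = π√(a_t³/μ) = 1.37453×10^8 s.
Target angular speed ω₂ = √(μ/r₂³) = 1.15375×10^-8 rad/s.
Angle swept by the target during transfer: ω₂·t = 1.58586 rad = 90.86°.
The sample-return craft traverses 180° on the transfer ellipse, so the target must lead by 180° − 90.86° = 89.1°.

φ = 89.1°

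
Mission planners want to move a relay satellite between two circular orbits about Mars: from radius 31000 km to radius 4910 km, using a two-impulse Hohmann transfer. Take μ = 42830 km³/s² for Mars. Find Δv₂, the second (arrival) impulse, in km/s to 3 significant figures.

Transfer-ellipse semi-major axis a_t = (r₁ + r₂)/2 = (31000 + 4910)/2 = 17955 km.
On the circular orbit at r = 4910 km, v_c = √(μ/r) = 2.9535 km/s.
Transfer-orbit speed at the same r (vis-viva, a = a_t): v_t = √[μ(2/r − 1/a_t)] = 3.8808 km/s.
Δv₂ = |v_t − v_c| = |3.8808 − 2.9535| = 0.9273 km/s.

Δv₂ = 0.927 km/s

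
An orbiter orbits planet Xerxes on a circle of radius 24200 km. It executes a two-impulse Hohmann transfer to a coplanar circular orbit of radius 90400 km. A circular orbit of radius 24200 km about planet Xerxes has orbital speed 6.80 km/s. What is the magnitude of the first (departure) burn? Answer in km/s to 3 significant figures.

From the circular-orbit relation v² = μ/r at r = 24200 km: μ = v²r = (6.80)² × 24200 = 1.11901×10^6 km³/s².
Transfer-ellipse semi-major axis a_t = (r₁ + r₂)/2 = (24200 + 90400)/2 = 57300 km.
Circular speed at r = 24200 km: v_c = √(μ/r) = 6.800 km/s.
Transfer-orbit speed at the same r (vis-viva, a = a_t): v_t = √[μ(2/r − 1/a_t)] = 8.541 km/s.
Δv₁ = |v_t − v_c| = |8.541 − 6.800| = 1.741 km/s.

Δv₁ = 1.74 km/s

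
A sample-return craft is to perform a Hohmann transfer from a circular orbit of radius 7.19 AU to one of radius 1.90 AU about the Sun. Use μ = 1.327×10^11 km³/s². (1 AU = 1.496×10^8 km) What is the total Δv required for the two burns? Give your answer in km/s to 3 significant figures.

Δv = 9.50 km/s

In km: r₁ = 7.19 × 1.496×10^8 = 1.075624×10^9 km; r₂ = 1.90 × 1.496×10^8 = 2.8424×10^8 km.
The Hohmann ellipse has a_t = (r₁ + r₂)/2 = 6.79932×10^8 km.
Circular speed at r₁: v₁ = √(μ/r₁) = √(1.327×10^11/1.075624×10^9) = 11.1072 km/s.
On the transfer ellipse at r₁, vis-viva equation gives v_a = √[μ(2/r₁ − 1/a_t)] = 7.18150 km/s.
First burn Δv₁ = |v_a − v₁| = 3.926 km/s.
At r₂, v₂ = √(μ/r₂) = 21.607 km/s.
Transfer-orbit speed at r₂: v_p = √[μ(2/r₂ − 1/a_t)] = 27.176 km/s.
Second burn Δv₂ = |v₂ − v_p| = 5.569 km/s.
Δv = Δv₁ + Δv₂ = 3.926 + 5.569 = 9.495 km/s.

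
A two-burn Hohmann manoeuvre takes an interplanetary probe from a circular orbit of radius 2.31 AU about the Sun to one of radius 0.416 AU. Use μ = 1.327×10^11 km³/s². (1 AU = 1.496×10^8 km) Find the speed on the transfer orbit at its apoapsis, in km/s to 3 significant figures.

In km: r₁ = 2.31 × 1.496×10^8 = 3.45576×10^8 km; r₂ = 0.416 × 1.496×10^8 = 6.22336×10^7 km.
Transfer-ellipse semi-major axis a_t = (r₁ + r₂)/2 = (3.45576×10^8 + 6.22336×10^7)/2 = 2.039048×10^8 km.
The apoapsis of the transfer ellipse is at r = 3.45576×10^8 km.
From the vis-viva equation, v = √[μ(2/r − 1/a_t)] = 10.83 km/s.

v = 10.8 km/s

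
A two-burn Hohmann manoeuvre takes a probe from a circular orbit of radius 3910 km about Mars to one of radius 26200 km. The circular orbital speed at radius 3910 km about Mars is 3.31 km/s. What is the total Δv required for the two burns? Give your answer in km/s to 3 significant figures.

Δv = 1.68 km/s

From the circular-orbit relation v² = μ/r at r = 3910 km: μ = v²r = (3.31)² × 3910 = 42838.4 km³/s².
The Hohmann ellipse has a_t = (r₁ + r₂)/2 = 15055 km.
Circular speed at r₁: v₁ = √(μ/r₁) = √(42838.4/3910) = 3.310 km/s.
On the transfer ellipse at r₁, v² = μ(2/r − 1/a) gives v_p = √[μ(2/r₁ − 1/a_t)] = 4.367 km/s.
First burn Δv₁ = |v_p − v₁| = 1.057 km/s.
At r₂, v₂ = √(μ/r₂) = 1.27869 km/s.
Transfer-orbit speed at r₂: v_a = √[μ(2/r₂ − 1/a_t)] = 0.651649 km/s.
Second burn Δv₂ = |v₂ − v_a| = 0.6270 km/s.
Δv = Δv₁ + Δv₂ = 1.057 + 0.6270 = 1.684 km/s.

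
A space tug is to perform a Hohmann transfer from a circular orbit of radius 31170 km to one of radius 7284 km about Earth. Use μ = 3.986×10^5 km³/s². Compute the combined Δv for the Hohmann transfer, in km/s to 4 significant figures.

Transfer-ellipse semi-major axis a_t = (r₁ + r₂)/2 = (31170 + 7284)/2 = 19227 km.
Circular speed at r₁: v₁ = √(μ/r₁) = √(3.986×10^5/31170) = 3.576 km/s.
Transfer-orbit speed at r₁ (vis-viva equation): v_a = √[μ(2/r₁ − 1/a_t)] = 2.201 km/s.
First burn Δv₁ = |v_a − v₁| = 1.375 km/s.
Circular speed at r₂: v₂ = √(μ/r₂) = 7.3975 km/s.
Transfer-orbit speed at r₂: v_p = √[μ(2/r₂ − 1/a_t)] = 9.4188 km/s.
Second burn Δv₂ = |v₂ − v_p| = 2.021 km/s.
Total Δv = Δv₁ + Δv₂ = 3.396 km/s.

Δv = 3.396 km/s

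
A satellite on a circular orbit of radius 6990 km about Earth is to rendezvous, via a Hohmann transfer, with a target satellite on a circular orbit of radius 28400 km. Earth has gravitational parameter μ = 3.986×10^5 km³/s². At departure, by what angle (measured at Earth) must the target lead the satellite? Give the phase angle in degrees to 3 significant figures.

Transfer-ellipse semi-major axis a_t = (r₁ + r₂)/2 = (6990 + 28400)/2 = 17695 km.
Transfer time t = π√(a_t³/μ) = 11713 s.
Target angular speed ω₂ = √(μ/r₂³) = 1.3191×10^-4 rad/s.
Angle swept by the target during transfer: ω₂·t = 1.5451 rad = 88.53°.
The satellite traverses 180° on the transfer ellipse, so the target must lead by 180° − 88.53° = 91.5°.

φ = 91.5°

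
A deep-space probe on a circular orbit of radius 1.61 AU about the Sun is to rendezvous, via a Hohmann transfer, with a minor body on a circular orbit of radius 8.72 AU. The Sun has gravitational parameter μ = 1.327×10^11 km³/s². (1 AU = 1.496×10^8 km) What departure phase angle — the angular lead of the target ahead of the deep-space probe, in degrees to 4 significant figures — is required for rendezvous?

φ = 97.95°

In km: r₁ = 1.61 × 1.496×10^8 = 2.40856×10^8 km; r₂ = 8.72 × 1.496×10^8 = 1.304512×10^9 km.
Semi-major axis of the transfer orbit: a_t = (2.40856×10^8 + 1.304512×10^9)/2 = 7.72684×10^8 km.
The half-period of the transfer ellipse is t = π√(a_t³/μ) = 1.852×10^8 s.
The target's mean motion on its circular orbit is ω₂ = √(μ/r₂³) = 7.731×10^-9 rad/s.
Angle swept by the target during transfer: ω₂·t = 1.432 rad = 82.05°.
Arrival is 180° from departure on the ellipse, so φ = 180° − 82.05° = 97.95°.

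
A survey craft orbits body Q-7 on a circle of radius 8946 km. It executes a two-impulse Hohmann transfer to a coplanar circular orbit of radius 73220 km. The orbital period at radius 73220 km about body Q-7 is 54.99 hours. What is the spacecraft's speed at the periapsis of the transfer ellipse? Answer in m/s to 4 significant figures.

From Kepler's third law T² = 4π²r³/μ at r = 73220 km, T = 54.99 hours = 54.99 × 3600 s = 1.97964×10^5 s: μ = 4π²r³/T² = 3.95436×10^5 km³/s².
Semi-major axis of the transfer orbit: a_t = (8946 + 73220)/2 = 41083 km.
At periapsis, r = 8946 km.
From the vis-viva equation, v = √[μ(2/r − 1/a_t)] = 8.876 km/s.

v = 8876 m/s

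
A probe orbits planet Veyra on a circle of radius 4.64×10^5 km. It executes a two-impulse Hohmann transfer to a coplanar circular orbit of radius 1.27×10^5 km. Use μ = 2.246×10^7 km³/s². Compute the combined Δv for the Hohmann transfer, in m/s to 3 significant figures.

Δv = 5760 m/s

The Hohmann ellipse has a_t = (r₁ + r₂)/2 = 2.955×10^5 km.
Circular speed at r₁: v₁ = √(μ/r₁) = √(2.246×10^7/4.640×10^5) = 6.957 km/s.
On the transfer ellipse at r₁, v² = μ(2/r − 1/a) gives v_a = √[μ(2/r₁ − 1/a_t)] = 4.561 km/s.
First burn Δv₁ = |v_a − v₁| = 2.396 km/s.
Circular speed at r₂: v₂ = √(μ/r₂) = 13.2985 km/s.
Transfer-orbit speed at r₂: v_p = √[μ(2/r₂ − 1/a_t)] = 16.6642 km/s.
Second burn Δv₂ = |v₂ − v_p| = 3.366 km/s.
Total Δv = Δv₁ + Δv₂ = 5.762 km/s.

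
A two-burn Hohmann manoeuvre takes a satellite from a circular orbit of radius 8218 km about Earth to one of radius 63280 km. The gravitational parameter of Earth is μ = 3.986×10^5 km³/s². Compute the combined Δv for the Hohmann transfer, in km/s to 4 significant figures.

Δv = 3.608 km/s

The Hohmann ellipse has a_t = (r₁ + r₂)/2 = 35749 km.
At r₁ the circular-orbit speed is v₁ = √(μ/r₁) = 6.9644 km/s.
On the transfer ellipse at r₁, v² = μ(2/r − 1/a) gives v_p = √[μ(2/r₁ − 1/a_t)] = 9.2659 km/s.
First burn Δv₁ = |v_p − v₁| = 2.3015 km/s.
At r₂, v₂ = √(μ/r₂) = 2.509779 km/s.
Transfer-orbit speed at r₂: v_a = √[μ(2/r₂ − 1/a_t)] = 1.203335 km/s.
Second burn Δv₂ = |v₂ − v_a| = 1.3064 km/s.
Total Δv = Δv₁ + Δv₂ = 3.608 km/s.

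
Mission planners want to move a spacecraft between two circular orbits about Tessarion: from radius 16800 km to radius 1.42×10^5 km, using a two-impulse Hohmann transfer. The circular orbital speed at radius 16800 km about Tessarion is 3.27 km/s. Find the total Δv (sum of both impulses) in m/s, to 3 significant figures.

Δv = 1710 m/s

From the circular-orbit relation v² = μ/r at r = 16800 km: μ = v²r = (3.27)² × 16800 = 1.79641×10^5 km³/s².
Transfer-ellipse semi-major axis a_t = (r₁ + r₂)/2 = (16800 + 1.420×10^5)/2 = 79400 km.
Circular speed at r₁: v₁ = √(μ/r₁) = √(1.79641×10^5/16800) = 3.270 km/s.
On the transfer ellipse at r₁, v² = μ(2/r − 1/a) gives v_p = √[μ(2/r₁ − 1/a_t)] = 4.373 km/s.
First burn Δv₁ = |v_p − v₁| = 1.103 km/s.
At r₂, v₂ = √(μ/r₂) = 1.1248 km/s.
Transfer-orbit speed at r₂: v_a = √[μ(2/r₂ − 1/a_t)] = 0.51737 km/s.
Second burn Δv₂ = |v₂ − v_a| = 0.6074 km/s.
Δv = Δv₁ + Δv₂ = 1.103 + 0.6074 = 1.710 km/s.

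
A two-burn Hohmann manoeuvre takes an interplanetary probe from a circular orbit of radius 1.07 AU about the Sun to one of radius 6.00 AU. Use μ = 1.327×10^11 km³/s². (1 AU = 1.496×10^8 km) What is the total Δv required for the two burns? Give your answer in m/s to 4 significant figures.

In km: r₁ = 1.07 × 1.496×10^8 = 1.60072×10^8 km; r₂ = 6.00 × 1.496×10^8 = 8.976×10^8 km.
Semi-major axis of the transfer orbit: a_t = (1.60072×10^8 + 8.976×10^8)/2 = 5.28836×10^8 km.
Circular speed at r₁: v₁ = √(μ/r₁) = √(1.327×10^11/1.60072×10^8) = 28.792 km/s.
On the transfer ellipse at r₁, vis-viva equation gives v_p = √[μ(2/r₁ − 1/a_t)] = 37.511 km/s.
First burn Δv₁ = |v_p − v₁| = 8.719 km/s.
Circular speed at r₂: v₂ = √(μ/r₂) = 12.1589 km/s.
Transfer-orbit speed at r₂: v_a = √[μ(2/r₂ − 1/a_t)] = 6.68946 km/s.
Second burn Δv₂ = |v₂ − v_a| = 5.469 km/s.
Total Δv = Δv₁ + Δv₂ = 14.19 km/s.

Δv = 14190 m/s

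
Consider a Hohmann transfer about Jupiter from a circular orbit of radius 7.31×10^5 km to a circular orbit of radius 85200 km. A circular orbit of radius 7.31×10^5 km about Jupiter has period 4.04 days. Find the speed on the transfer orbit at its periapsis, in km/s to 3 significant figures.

From Kepler's third law T² = 4π²r³/μ at r = 7.31×10^5 km, T = 4.04 days = 4.04 × 86400 s = 3.49056×10^5 s: μ = 4π²r³/T² = 1.26567×10^8 km³/s².
The Hohmann ellipse has a_t = (r₁ + r₂)/2 = 4.081×10^5 km.
The periapsis of the transfer ellipse is at r = 85200 km.
From the vis-viva equation, v = √[μ(2/r − 1/a_t)] = 51.58 km/s.

v = 51.6 km/s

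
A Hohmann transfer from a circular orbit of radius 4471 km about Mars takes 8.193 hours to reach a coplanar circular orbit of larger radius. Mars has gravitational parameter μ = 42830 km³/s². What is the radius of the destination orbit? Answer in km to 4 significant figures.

r₂ = 26670 km

Transfer time t = 8.193 hours = 29494.8 s, and t = π√(a_t³/μ).
So a_t = (μ t²/π²)^(1/3) = (42830 × (29494.8)² / π²)^(1/3) = 15571 km.
Since a_t = (r₁ + r₂)/2, r₂ = 2a_t − r₁ = 2×15571 − 4471 = 26671 km.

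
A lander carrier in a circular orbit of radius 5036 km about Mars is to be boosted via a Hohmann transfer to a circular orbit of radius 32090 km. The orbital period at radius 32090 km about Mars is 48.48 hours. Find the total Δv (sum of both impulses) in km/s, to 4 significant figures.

From Kepler's third law T² = 4π²r³/μ at r = 32090 km, T = 48.48 hours = 48.48 × 3600 s = 1.74528×10^5 s: μ = 4π²r³/T² = 42829.1 km³/s².
Transfer-ellipse semi-major axis a_t = (r₁ + r₂)/2 = (5036 + 32090)/2 = 18563 km.
At r₁ the circular-orbit speed is v₁ = √(μ/r₁) = 2.91626 km/s.
Transfer-orbit speed at r₁ (vis-viva equation): v_p = √[μ(2/r₁ − 1/a_t)] = 3.83431 km/s.
First burn Δv₁ = |v_p − v₁| = 0.91805 km/s.
Circular speed at r₂: v₂ = √(μ/r₂) = 1.15527 km/s.
Transfer-orbit speed at r₂: v_a = √[μ(2/r₂ − 1/a_t)] = 0.601732 km/s.
Second burn Δv₂ = |v₂ − v_a| = 0.55354 km/s.
Total Δv = Δv₁ + Δv₂ = 1.472 km/s.

Δv = 1.472 km/s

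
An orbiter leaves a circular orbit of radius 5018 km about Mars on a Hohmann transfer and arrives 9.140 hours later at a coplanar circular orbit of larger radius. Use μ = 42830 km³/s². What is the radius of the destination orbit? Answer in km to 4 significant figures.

Transfer time t = 9.140 hours = 32904 s, and t = π√(a_t³/μ).
So a_t = (μ t²/π²)^(1/3) = (42830 × (32904)² / π²)^(1/3) = 16749 km.
Since a_t = (r₁ + r₂)/2, r₂ = 2a_t − r₁ = 2×16749 − 5018 = 28480 km.

r₂ = 28480 km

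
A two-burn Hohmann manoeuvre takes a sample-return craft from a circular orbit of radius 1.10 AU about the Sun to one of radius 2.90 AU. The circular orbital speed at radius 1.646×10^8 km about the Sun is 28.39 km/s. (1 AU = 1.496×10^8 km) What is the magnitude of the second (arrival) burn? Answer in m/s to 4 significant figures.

Δv₂ = 4518 m/s

From the circular-orbit relation v² = μ/r at r = 1.646×10^8 km: μ = v²r = (28.39)² × 1.646×10^8 = 1.32666×10^11 km³/s².
In km: r₁ = 1.10 × 1.496×10^8 = 1.6456×10^8 km; r₂ = 2.90 × 1.496×10^8 = 4.3384×10^8 km.
The Hohmann ellipse has a_t = (r₁ + r₂)/2 = 2.992×10^8 km.
On the circular orbit at r = 4.3384×10^8 km, v_c = √(μ/r) = 17.487 km/s.
Vis-viva on the transfer ellipse at r = 4.3384×10^8 km gives v_t = √[μ(2/r − 1/a_t)] = 12.969 km/s.
Δv₂ = |v_t − v_c| = |12.969 − 17.487| = 4.518 km/s.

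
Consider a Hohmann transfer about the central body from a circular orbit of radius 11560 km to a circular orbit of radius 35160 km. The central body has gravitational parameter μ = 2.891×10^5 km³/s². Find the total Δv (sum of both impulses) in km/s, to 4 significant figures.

Semi-major axis of the transfer orbit: a_t = (11560 + 35160)/2 = 23360 km.
Circular speed at r₁: v₁ = √(μ/r₁) = √(2.891×10^5/11560) = 5.0009 km/s.
Transfer-orbit speed at r₁ (vis-viva equation): v_p = √[μ(2/r₁ − 1/a_t)] = 6.1353 km/s.
First burn Δv₁ = |v_p − v₁| = 1.1344 km/s.
At r₂, v₂ = √(μ/r₂) = 2.867475 km/s.
Transfer-orbit speed at r₂: v_a = √[μ(2/r₂ − 1/a_t)] = 2.017168 km/s.
Second burn Δv₂ = |v₂ − v_a| = 0.85031 km/s.
Δv = Δv₁ + Δv₂ = 1.1344 + 0.85031 = 1.985 km/s.

Δv = 1.985 km/s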